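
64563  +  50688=115251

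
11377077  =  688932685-677555608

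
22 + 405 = 427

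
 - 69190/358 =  - 34595/179=- 193.27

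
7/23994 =7/23994  =  0.00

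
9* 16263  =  146367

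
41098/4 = 20549/2=10274.50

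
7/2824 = 7/2824 = 0.00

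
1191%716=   475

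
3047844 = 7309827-4261983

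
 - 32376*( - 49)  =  1586424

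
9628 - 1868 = 7760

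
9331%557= 419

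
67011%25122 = 16767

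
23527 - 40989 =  - 17462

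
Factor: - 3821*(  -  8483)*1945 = 5^1*17^1*389^1*499^1 * 3821^1 = 63044341135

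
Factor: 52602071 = 31^1*47^1*79^1*457^1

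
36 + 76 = 112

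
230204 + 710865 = 941069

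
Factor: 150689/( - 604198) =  - 209/838 = - 2^( -1) * 11^1*19^1*419^(  -  1 ) 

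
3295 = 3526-231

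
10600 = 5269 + 5331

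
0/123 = 0 =0.00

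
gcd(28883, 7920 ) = 1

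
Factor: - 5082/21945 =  - 2^1*5^( - 1)*11^1*19^ ( - 1) =-22/95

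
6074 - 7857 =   -  1783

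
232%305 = 232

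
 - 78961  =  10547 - 89508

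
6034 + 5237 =11271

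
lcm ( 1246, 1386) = 123354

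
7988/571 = 13 + 565/571 = 13.99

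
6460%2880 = 700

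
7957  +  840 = 8797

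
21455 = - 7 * (- 3065)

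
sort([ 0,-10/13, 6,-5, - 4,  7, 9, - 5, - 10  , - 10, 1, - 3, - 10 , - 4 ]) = [ -10, - 10, - 10 , - 5,  -  5, -4, - 4, - 3, - 10/13, 0 , 1,6, 7, 9 ]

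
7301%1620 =821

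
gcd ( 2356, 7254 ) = 62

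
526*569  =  299294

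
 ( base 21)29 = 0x33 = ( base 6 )123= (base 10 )51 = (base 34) 1h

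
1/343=1/343 = 0.00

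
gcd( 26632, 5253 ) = 1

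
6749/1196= 6749/1196 = 5.64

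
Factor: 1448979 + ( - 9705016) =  - 8256037^1 = - 8256037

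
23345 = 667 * 35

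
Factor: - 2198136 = -2^3 * 3^1*67^1 * 1367^1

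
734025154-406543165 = 327481989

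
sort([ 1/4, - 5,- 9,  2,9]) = [-9 ,-5,1/4 , 2, 9] 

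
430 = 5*86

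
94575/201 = 31525/67 = 470.52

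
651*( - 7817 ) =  - 5088867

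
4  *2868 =11472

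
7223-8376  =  -1153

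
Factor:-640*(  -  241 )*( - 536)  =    -  82672640 = -2^10*5^1*67^1*241^1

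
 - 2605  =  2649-5254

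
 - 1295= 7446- 8741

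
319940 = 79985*4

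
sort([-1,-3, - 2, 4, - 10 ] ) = [ - 10, - 3, - 2, - 1,4 ]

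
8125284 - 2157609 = 5967675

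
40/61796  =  10/15449 = 0.00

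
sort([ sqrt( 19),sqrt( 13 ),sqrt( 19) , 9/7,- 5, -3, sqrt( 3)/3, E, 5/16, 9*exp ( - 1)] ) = [ - 5, - 3,5/16, sqrt( 3)/3, 9/7,E, 9*exp( - 1), sqrt ( 13), sqrt( 19 ), sqrt( 19 )]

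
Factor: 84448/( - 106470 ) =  - 2^4*3^( - 2) * 5^( - 1 )*13^(  -  1 )*29^1  =  - 464/585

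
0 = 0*245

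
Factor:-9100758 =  - 2^1*3^1*251^1*6043^1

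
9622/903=9622/903= 10.66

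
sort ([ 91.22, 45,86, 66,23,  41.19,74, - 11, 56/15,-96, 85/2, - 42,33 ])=[-96, - 42, - 11, 56/15,23,33, 41.19,85/2,45, 66, 74,86, 91.22]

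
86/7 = 12 + 2/7 = 12.29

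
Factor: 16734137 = 7^2*17^1* 20089^1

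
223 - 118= 105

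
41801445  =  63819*655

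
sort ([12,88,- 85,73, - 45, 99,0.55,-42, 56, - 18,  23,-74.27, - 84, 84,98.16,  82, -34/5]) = [ - 85, - 84, - 74.27,-45,-42,-18, - 34/5 , 0.55,12,23,56,73,82,84,88,98.16, 99 ]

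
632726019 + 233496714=866222733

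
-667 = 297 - 964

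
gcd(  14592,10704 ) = 48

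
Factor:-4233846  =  -2^1*3^1*19^1*37139^1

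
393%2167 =393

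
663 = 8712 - 8049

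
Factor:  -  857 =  - 857^1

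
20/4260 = 1/213 = 0.00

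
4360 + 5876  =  10236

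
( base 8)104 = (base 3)2112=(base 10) 68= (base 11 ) 62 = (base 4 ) 1010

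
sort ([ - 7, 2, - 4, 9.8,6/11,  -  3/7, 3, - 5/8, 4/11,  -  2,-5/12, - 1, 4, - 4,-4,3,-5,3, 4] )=[ - 7 , - 5, - 4, - 4,-4, - 2,-1, - 5/8,-3/7,  -  5/12,4/11,6/11,2, 3, 3, 3,4, 4, 9.8]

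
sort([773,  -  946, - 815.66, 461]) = [ - 946, - 815.66,461,773] 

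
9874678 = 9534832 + 339846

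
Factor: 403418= 2^1*201709^1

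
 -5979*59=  - 352761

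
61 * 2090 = 127490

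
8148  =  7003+1145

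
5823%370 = 273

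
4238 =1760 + 2478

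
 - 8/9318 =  -4/4659=- 0.00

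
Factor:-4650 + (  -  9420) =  - 14070 = - 2^1*3^1*5^1*7^1  *67^1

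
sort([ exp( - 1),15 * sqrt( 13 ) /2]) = [ exp( -1),15*sqrt ( 13 ) /2] 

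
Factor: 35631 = 3^2* 37^1*107^1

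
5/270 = 1/54 =0.02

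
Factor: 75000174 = 2^1*3^1  *12500029^1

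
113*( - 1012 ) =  - 114356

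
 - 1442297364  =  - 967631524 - 474665840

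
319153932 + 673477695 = 992631627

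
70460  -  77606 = -7146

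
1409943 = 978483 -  - 431460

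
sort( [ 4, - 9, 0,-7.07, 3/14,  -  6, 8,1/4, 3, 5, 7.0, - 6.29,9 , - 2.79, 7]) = [ - 9,- 7.07, - 6.29,-6,  -  2.79, 0,3/14, 1/4,3,4, 5, 7.0,7, 8, 9]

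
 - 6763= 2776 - 9539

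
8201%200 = 1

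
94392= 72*1311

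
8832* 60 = 529920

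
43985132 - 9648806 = 34336326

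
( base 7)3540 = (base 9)1706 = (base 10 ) 1302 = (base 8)2426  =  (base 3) 1210020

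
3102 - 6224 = -3122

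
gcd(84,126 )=42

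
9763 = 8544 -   -  1219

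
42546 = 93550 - 51004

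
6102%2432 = 1238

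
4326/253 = 4326/253 = 17.10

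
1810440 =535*3384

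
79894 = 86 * 929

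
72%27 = 18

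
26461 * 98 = 2593178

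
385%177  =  31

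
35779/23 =35779/23 = 1555.61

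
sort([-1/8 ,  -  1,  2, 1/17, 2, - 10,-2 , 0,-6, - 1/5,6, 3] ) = [ - 10, - 6,-2,-1, - 1/5, - 1/8,0,  1/17,2, 2,3, 6 ] 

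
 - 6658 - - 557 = -6101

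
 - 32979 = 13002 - 45981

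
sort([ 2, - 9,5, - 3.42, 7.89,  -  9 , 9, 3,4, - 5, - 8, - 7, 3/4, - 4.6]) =[ - 9, - 9, -8, - 7, - 5, - 4.6, - 3.42, 3/4,  2,3, 4 , 5, 7.89  ,  9]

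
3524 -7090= - 3566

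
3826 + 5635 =9461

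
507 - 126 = 381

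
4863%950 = 113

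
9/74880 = 1/8320 =0.00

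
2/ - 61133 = - 2/61133= - 0.00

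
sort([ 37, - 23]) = [ - 23,37 ] 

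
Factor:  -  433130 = -2^1*5^1 * 43313^1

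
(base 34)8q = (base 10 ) 298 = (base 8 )452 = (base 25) BN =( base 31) 9j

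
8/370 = 4/185 = 0.02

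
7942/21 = 378 + 4/21=378.19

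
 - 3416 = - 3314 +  - 102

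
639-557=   82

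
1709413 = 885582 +823831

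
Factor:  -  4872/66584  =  - 3/41  =  -3^1*41^( - 1 ) 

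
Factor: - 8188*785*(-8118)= 2^3*3^2 * 5^1*11^1*23^1*41^1*89^1*157^1 = 52179094440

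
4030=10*403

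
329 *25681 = 8449049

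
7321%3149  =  1023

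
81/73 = 81/73 = 1.11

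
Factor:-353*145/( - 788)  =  51185/788 = 2^ ( - 2)*5^1*29^1*197^( - 1)*353^1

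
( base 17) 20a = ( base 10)588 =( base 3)210210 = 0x24c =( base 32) IC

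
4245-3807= 438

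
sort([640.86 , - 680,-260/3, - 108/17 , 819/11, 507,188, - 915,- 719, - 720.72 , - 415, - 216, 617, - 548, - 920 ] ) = [ - 920,  -  915, - 720.72, - 719, - 680, - 548, - 415,-216,-260/3, - 108/17,819/11,188,  507,617, 640.86 ]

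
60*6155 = 369300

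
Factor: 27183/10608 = 41/16 = 2^( - 4) * 41^1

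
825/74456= 825/74456 =0.01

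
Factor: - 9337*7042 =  - 65751154 = -2^1*7^1*503^1*9337^1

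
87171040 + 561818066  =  648989106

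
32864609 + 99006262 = 131870871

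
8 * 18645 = 149160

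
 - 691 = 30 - 721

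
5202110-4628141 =573969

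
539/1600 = 539/1600 = 0.34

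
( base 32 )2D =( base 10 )77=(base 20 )3h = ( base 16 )4D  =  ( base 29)2J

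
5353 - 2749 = 2604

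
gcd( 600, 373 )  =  1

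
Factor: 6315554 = 2^1*7^1 * 67^1*6733^1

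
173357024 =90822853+82534171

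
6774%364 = 222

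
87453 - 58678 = 28775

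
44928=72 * 624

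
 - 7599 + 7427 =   -  172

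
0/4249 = 0 = 0.00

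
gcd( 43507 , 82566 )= 139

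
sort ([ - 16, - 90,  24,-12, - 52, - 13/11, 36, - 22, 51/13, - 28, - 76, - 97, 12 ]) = [ - 97,-90, - 76, - 52, - 28, - 22, - 16, - 12, - 13/11,51/13, 12, 24,36 ]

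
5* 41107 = 205535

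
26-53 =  - 27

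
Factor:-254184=  -  2^3*3^1 * 7^1*17^1 * 89^1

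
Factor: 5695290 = 2^1*3^2 *5^1*63281^1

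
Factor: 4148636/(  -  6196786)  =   - 2^1*643^1*1613^1*3098393^ (-1 ) = - 2074318/3098393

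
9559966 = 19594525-10034559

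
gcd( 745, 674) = 1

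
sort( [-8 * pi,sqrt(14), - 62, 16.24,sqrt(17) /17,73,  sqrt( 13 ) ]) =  [- 62, - 8*pi, sqrt(17 )/17, sqrt(13),sqrt( 14 ),  16.24,73 ]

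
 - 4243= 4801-9044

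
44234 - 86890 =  - 42656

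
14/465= 14/465 = 0.03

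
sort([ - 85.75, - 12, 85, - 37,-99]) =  [ - 99, - 85.75 , - 37, - 12,85]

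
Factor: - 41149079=  -  19^1 * 2165741^1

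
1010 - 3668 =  - 2658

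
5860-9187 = -3327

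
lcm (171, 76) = 684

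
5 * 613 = 3065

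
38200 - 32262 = 5938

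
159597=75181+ 84416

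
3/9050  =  3/9050 = 0.00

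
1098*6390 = 7016220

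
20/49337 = 20/49337 = 0.00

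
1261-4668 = - 3407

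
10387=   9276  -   - 1111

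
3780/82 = 46 + 4/41 = 46.10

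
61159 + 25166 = 86325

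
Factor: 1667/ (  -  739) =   -  739^( - 1) * 1667^1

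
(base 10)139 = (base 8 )213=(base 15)94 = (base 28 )4R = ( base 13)a9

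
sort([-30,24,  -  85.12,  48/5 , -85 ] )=[ - 85.12 , - 85, - 30, 48/5, 24] 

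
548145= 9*60905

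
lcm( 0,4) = 0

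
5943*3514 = 20883702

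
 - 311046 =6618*( - 47 ) 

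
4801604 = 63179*76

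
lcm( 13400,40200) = 40200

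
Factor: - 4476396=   -  2^2*3^1*233^1* 1601^1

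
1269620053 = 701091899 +568528154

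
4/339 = 4/339= 0.01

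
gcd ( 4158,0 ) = 4158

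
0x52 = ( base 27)31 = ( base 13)64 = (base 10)82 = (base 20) 42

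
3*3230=9690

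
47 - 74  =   - 27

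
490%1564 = 490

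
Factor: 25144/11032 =197^(-1)*449^1 = 449/197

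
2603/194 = 2603/194 = 13.42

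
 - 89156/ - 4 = 22289 + 0/1 = 22289.00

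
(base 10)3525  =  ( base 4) 313011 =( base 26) 55F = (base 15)10A0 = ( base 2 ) 110111000101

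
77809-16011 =61798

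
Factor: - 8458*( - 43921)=2^1*167^1* 263^1*4229^1=371483818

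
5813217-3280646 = 2532571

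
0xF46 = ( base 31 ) 424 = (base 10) 3910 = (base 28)4ri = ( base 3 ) 12100211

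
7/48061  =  7/48061 = 0.00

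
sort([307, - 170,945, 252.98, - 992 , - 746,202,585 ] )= [ -992, - 746, - 170, 202,252.98,307,585,945]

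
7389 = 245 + 7144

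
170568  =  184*927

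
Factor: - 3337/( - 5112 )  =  47/72  =  2^( - 3 )*3^( - 2) * 47^1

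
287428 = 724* 397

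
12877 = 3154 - -9723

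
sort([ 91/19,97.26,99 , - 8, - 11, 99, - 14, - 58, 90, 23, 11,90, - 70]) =[ - 70, - 58,-14, - 11,  -  8, 91/19, 11,23, 90, 90, 97.26, 99,99]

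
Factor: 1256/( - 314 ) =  - 4 = - 2^2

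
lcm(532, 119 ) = 9044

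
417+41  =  458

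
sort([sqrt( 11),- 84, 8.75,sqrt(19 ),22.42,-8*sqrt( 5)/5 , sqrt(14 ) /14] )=[- 84,-8*sqrt( 5)/5, sqrt ( 14)/14, sqrt( 11 ), sqrt( 19 ),8.75, 22.42]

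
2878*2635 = 7583530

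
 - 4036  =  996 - 5032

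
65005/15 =13001/3 = 4333.67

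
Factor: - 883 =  - 883^1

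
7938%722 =718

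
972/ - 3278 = -486/1639=- 0.30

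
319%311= 8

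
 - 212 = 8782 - 8994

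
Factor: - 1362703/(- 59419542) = 2^ ( - 1)*3^(  -  1)*7^(  -  1 )*13^( - 1) *17^1*71^1*1129^1*108827^( - 1) 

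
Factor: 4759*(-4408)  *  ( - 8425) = 2^3*5^2*19^1*29^1*337^1*4759^1 =176736886600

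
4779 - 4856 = -77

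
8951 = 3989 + 4962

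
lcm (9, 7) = 63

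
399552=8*49944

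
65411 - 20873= 44538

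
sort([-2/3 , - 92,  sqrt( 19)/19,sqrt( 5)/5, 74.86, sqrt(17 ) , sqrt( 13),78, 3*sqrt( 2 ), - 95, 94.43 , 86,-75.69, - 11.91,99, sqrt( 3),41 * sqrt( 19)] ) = [ - 95,-92, - 75.69, - 11.91, - 2/3,sqrt( 19)/19,sqrt(5)/5, sqrt( 3), sqrt( 13), sqrt( 17), 3*sqrt( 2),74.86, 78, 86, 94.43,99,  41*sqrt( 19) ]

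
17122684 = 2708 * 6323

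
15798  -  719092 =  - 703294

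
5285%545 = 380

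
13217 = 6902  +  6315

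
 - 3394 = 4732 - 8126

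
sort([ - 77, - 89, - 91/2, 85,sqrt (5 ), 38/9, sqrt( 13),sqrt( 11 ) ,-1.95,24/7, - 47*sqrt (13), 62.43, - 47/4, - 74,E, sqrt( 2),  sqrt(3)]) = [-47*sqrt (13 ) , - 89, - 77, - 74, - 91/2, - 47/4, - 1.95, sqrt(2), sqrt( 3), sqrt (5 ) , E, sqrt(11),24/7,sqrt( 13), 38/9, 62.43,85 ] 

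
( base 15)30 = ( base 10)45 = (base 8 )55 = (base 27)1I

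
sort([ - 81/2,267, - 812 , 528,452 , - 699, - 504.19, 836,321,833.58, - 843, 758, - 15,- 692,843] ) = [-843  , - 812, - 699, - 692,  -  504.19, - 81/2, - 15, 267, 321,452, 528, 758,833.58, 836,843 ] 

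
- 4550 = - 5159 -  - 609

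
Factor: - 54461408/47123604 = - 2^3*3^(-2)*11^( - 1)*127^( - 1 ) * 239^1*937^( - 1)*7121^1 = -13615352/11780901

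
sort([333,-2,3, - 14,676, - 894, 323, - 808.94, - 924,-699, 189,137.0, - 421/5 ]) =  [-924, - 894, - 808.94 , - 699, - 421/5, - 14, - 2,3, 137.0, 189,323, 333, 676]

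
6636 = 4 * 1659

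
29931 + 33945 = 63876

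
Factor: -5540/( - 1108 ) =5  =  5^1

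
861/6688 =861/6688 = 0.13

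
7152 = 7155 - 3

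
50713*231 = 11714703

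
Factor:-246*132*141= -2^3*3^3*11^1*41^1*47^1 = -4578552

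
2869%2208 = 661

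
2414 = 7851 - 5437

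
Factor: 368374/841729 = 2^1*7^( - 1)*120247^( - 1)*184187^1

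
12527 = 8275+4252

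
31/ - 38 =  - 1+7/38 = - 0.82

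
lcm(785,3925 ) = 3925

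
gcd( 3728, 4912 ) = 16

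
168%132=36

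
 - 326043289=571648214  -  897691503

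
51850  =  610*85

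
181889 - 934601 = - 752712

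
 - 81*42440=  - 3437640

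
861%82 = 41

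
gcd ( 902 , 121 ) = 11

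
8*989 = 7912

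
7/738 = 7/738= 0.01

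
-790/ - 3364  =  395/1682 =0.23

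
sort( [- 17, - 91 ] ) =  [ - 91, - 17]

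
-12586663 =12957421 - 25544084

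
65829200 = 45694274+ 20134926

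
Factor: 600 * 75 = 2^3*3^2 * 5^4 = 45000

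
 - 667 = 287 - 954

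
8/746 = 4/373  =  0.01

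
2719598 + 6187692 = 8907290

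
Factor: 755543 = 431^1*1753^1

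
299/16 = 299/16 = 18.69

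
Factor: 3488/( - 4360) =-2^2 * 5^( - 1) = - 4/5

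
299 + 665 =964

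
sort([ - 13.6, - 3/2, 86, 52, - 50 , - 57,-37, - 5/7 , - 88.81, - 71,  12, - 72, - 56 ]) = [-88.81, - 72,-71, - 57, - 56, - 50, - 37, - 13.6,-3/2, - 5/7,12,  52,  86 ]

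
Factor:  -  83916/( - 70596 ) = 3^2*7^1 * 53^( - 1) = 63/53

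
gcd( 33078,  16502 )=74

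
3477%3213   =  264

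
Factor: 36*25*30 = 2^3*3^3*5^3 = 27000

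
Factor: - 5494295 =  - 5^1 * 277^1 * 3967^1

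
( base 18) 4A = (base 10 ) 82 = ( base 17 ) 4E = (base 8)122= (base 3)10001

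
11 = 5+6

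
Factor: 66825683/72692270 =2^ ( - 1) * 5^(-1 ) * 7^(-1) * 29^( - 1)*61^1*35809^(  -  1 ) * 1095503^1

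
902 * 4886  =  4407172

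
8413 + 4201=12614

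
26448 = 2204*12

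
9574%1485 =664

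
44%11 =0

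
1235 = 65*19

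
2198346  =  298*7377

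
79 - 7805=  - 7726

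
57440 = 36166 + 21274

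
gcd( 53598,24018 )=6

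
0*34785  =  0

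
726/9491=726/9491=0.08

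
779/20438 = 779/20438 =0.04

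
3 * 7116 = 21348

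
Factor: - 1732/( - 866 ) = 2^1=2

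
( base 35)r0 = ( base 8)1661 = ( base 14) 4B7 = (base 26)1A9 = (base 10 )945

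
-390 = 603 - 993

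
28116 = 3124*9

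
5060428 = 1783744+3276684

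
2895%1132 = 631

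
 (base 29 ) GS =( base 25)jh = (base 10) 492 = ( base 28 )hg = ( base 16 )1EC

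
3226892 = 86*37522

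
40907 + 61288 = 102195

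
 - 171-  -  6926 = 6755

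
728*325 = 236600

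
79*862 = 68098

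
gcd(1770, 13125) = 15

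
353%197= 156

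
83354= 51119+32235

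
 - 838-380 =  - 1218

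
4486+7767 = 12253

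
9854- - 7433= 17287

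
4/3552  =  1/888= 0.00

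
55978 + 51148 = 107126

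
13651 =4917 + 8734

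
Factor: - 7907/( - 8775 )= 3^( - 3)*5^( - 2)*13^( - 1 )*7907^1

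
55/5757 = 55/5757 = 0.01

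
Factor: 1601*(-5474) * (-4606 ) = 40366403644= 2^2 * 7^3*17^1*23^1 * 47^1*1601^1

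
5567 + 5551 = 11118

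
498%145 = 63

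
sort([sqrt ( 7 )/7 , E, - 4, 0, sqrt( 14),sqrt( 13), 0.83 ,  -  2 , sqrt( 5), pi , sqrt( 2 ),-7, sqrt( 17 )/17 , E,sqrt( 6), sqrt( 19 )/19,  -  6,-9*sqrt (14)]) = [ - 9*sqrt(14 ),  -  7, - 6,  -  4,- 2 , 0,sqrt(19 )/19, sqrt(17)/17,sqrt( 7 ) /7 , 0.83,sqrt(2 ),sqrt( 5 ), sqrt( 6 ),E, E, pi,sqrt(13 ),sqrt( 14)]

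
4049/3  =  4049/3 = 1349.67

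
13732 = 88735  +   - 75003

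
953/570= 953/570  =  1.67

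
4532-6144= - 1612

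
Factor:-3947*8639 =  - 53^1*163^1*3947^1  =  -34098133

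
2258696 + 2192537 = 4451233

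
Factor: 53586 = 2^1  *3^2 * 13^1 * 229^1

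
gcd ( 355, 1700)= 5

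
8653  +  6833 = 15486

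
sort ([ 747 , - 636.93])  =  [-636.93,  747]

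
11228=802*14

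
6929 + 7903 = 14832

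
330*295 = 97350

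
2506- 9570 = -7064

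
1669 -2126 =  - 457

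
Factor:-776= - 2^3*97^1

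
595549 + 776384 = 1371933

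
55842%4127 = 2191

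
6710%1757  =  1439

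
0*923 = 0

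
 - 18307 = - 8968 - 9339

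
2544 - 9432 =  - 6888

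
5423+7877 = 13300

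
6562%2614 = 1334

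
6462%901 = 155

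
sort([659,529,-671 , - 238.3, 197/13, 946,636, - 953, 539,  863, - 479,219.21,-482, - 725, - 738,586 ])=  [ - 953,-738 , - 725, - 671, - 482 , - 479 ,-238.3, 197/13, 219.21 , 529, 539,586 , 636, 659, 863,  946]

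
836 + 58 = 894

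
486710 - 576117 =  - 89407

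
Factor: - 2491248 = - 2^4 * 3^1*17^1 * 43^1 * 71^1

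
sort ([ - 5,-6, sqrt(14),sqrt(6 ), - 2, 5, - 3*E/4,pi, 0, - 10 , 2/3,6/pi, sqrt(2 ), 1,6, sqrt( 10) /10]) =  [-10,-6, - 5, - 3*E/4,-2 , 0, sqrt (10)/10,2/3, 1 , sqrt( 2 ), 6/pi, sqrt(6 ),pi,sqrt (14 ),5,6 ] 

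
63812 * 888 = 56665056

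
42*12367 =519414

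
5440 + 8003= 13443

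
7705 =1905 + 5800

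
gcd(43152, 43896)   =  744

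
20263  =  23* 881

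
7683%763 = 53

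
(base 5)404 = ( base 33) 35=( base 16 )68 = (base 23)4C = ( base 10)104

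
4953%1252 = 1197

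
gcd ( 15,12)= 3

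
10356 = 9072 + 1284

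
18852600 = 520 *36255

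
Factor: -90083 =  - 7^1*17^1*757^1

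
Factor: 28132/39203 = 2^2 * 13^1*197^(-1)*199^( - 1 )*541^1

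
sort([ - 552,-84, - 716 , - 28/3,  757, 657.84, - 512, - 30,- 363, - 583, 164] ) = [ - 716, -583, - 552, - 512,-363, - 84, - 30, - 28/3 , 164, 657.84,757 ] 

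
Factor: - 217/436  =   - 2^( - 2) * 7^1*31^1 * 109^ ( - 1 ) 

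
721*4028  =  2904188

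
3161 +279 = 3440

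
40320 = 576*70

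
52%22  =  8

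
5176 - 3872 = 1304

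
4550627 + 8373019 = 12923646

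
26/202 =13/101=0.13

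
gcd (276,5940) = 12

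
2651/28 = 2651/28 =94.68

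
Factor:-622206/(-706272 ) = 103701/117712 = 2^( - 4 )*3^1 * 7^( - 1 )*13^1*1051^( - 1 )*2659^1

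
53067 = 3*17689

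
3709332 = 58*63954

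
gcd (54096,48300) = 1932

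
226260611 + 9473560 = 235734171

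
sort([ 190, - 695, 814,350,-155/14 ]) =[ - 695, - 155/14,190,350, 814 ]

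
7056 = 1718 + 5338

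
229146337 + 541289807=770436144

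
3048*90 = 274320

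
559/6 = 93 + 1/6=93.17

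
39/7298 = 39/7298 = 0.01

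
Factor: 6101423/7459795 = 5^(- 1 )*7^( - 1)*131^ ( - 1)*1009^1*1627^( - 1) * 6047^1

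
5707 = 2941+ 2766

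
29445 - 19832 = 9613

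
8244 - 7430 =814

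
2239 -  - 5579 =7818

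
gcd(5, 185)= 5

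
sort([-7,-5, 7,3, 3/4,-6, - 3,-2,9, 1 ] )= [ - 7, - 6, - 5, - 3,-2,3/4,1, 3,7, 9] 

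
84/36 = 2 + 1/3= 2.33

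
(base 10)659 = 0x293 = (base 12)46b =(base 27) OB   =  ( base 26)P9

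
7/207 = 7/207 = 0.03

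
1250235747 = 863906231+386329516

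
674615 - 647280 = 27335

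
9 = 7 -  - 2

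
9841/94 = 9841/94 = 104.69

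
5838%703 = 214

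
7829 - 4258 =3571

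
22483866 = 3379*6654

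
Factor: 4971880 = 2^3*5^1*124297^1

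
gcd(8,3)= 1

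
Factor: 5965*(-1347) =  - 3^1*5^1*449^1*1193^1 = - 8034855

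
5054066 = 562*8993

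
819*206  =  168714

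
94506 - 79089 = 15417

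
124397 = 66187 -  -58210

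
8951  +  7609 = 16560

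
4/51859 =4/51859 = 0.00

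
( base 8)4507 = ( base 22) 4JL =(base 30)2j5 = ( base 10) 2375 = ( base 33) 25w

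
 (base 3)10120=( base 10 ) 96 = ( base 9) 116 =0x60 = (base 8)140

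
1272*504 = 641088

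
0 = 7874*0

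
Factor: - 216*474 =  - 102384  =  - 2^4*3^4*79^1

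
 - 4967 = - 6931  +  1964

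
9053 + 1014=10067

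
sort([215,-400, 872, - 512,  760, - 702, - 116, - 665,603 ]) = [ - 702, - 665,-512, - 400,-116,215, 603, 760,  872] 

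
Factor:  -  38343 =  - 3^1 * 12781^1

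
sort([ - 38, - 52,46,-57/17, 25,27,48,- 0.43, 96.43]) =[ - 52, - 38,-57/17,-0.43,25, 27, 46, 48,96.43] 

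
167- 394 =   -  227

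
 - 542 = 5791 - 6333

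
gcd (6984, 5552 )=8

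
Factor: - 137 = -137^1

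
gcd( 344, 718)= 2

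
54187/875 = 61+116/125 = 61.93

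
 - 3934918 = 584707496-588642414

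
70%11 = 4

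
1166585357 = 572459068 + 594126289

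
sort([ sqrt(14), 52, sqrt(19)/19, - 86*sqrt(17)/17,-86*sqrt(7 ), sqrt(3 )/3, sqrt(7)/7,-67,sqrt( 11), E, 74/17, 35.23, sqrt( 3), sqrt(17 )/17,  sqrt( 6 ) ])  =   [ - 86*sqrt ( 7) , - 67, - 86*sqrt(17)/17,sqrt(19)/19,sqrt(17) /17,sqrt(7)/7, sqrt(3 ) /3, sqrt (3), sqrt( 6),E, sqrt( 11),sqrt(14), 74/17, 35.23, 52 ]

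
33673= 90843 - 57170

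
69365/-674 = -69365/674 = -102.92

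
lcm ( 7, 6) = 42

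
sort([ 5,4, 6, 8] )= [ 4,5, 6, 8 ]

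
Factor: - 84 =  - 2^2  *3^1*7^1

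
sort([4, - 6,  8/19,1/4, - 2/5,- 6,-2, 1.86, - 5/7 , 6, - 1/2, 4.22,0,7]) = [ - 6, - 6,-2,-5/7, - 1/2,-2/5,  0 , 1/4, 8/19,1.86,4, 4.22,  6,7]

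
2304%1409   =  895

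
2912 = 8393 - 5481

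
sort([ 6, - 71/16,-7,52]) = [-7,-71/16,6 , 52 ]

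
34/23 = 1 + 11/23 = 1.48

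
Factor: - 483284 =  - 2^2*19^1*6359^1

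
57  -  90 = -33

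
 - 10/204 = -1 + 97/102  =  -  0.05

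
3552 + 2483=6035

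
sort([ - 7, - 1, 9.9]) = [ - 7, - 1,9.9] 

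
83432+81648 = 165080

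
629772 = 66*9542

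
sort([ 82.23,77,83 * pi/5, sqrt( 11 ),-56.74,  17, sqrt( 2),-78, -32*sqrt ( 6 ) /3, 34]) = [  -  78, - 56.74,-32*sqrt(6 ) /3,sqrt( 2),  sqrt(11 ),17,34 , 83 * pi/5 , 77,82.23 ]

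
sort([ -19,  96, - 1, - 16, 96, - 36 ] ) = [-36,-19, - 16, - 1, 96, 96]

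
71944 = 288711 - 216767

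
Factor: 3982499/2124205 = 5^( - 1) * 424841^(  -  1) * 3982499^1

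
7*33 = 231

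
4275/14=4275/14 = 305.36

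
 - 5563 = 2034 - 7597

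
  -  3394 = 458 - 3852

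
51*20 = 1020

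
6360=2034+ 4326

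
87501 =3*29167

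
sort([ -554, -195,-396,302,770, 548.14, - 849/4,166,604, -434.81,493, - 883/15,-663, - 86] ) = [-663,  -  554, - 434.81, - 396,-849/4,  -  195, - 86,-883/15,166,302,493, 548.14,  604,770]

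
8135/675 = 12 + 7/135=12.05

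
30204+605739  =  635943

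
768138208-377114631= 391023577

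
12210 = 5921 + 6289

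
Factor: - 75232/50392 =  -9404/6299 = -2^2*2351^1*6299^( - 1 ) 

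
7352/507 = 14 + 254/507 = 14.50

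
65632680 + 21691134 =87323814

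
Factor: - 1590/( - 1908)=5/6=2^( - 1)*3^ ( - 1)*5^1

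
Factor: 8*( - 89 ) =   -  712 = - 2^3 * 89^1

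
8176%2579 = 439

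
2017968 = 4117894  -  2099926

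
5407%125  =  32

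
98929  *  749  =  74097821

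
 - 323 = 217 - 540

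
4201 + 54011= 58212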